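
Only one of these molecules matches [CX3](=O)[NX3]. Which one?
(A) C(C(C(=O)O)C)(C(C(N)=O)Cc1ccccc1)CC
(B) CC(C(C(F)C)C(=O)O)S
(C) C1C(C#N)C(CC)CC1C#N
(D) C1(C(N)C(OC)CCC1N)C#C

A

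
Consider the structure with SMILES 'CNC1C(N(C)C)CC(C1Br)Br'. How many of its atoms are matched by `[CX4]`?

8

The query [CX4] means: C with X4: aliphatic carbon with exactly 4 total connections (bonds + H).
Check the 12 heavy atoms by environment: 8× C (X4) → match; 2× Br (X1) → no; 2× N (X3) → no.
That gives 8 matching atoms.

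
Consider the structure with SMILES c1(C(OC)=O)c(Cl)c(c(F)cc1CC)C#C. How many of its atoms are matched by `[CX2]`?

2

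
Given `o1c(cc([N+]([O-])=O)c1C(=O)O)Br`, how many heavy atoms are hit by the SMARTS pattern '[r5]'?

The query [r5] means: r5 matches atoms in a five-membered ring.
Check the 12 heavy atoms by environment: 1× o (aromatic, in 5-ring) → match; 4× c (aromatic, in 5-ring) → match; 1× C (acyclic) → no; 3× O (acyclic) → no; 1× Br (acyclic) → no; 1× N (charge +1, acyclic) → no; 1× O (charge -1, acyclic) → no.
Summing the matching environments: 1 + 4 = 5 matching atoms.

5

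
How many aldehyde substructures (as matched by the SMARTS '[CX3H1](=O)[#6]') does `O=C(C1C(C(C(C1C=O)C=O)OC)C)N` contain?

2

[CX3H1](=O)[#6] is the SMARTS for an aldehyde: an sp2 carbon with one H, double-bonded to O and single-bonded to carbon.
The molecule carries 2 separate instances of an aldehyde (-CHO) meeting every constraint; each maps to a distinct set of atoms, giving 2 matches.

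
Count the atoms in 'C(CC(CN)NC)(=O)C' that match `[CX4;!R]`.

5

The query [CX4;!R] means: aliphatic carbon with four total connections, not in a ring.
Check the 9 heavy atoms by environment: 5× C (X4, acyclic) → match; 2× N (X3, acyclic) → no; 1× C (X3, acyclic) → no; 1× O (X1, acyclic) → no.
That gives 5 matching atoms.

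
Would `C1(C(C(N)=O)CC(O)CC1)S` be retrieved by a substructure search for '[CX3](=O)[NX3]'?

Yes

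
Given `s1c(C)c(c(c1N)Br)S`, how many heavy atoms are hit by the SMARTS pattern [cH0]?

4

The query [cH0] means: aromatic carbon with no attached hydrogen (substituted or ring-fusion).
Check the 9 heavy atoms by environment: 1× s (aromatic, H0) → no; 4× c (aromatic, H0) → match; 1× Br (H0) → no; 1× C (H3) → no; 1× S (H1) → no; 1× N (H2) → no.
That gives 4 matching atoms.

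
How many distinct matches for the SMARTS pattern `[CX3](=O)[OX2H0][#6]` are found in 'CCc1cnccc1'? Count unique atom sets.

0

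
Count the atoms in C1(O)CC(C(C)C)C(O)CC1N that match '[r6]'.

The query [r6] means: r6 matches atoms in a six-membered ring.
Check the 12 heavy atoms by environment: 6× C (in 6-ring) → match; 3× C (acyclic) → no; 2× O (acyclic) → no; 1× N (acyclic) → no.
That gives 6 matching atoms.

6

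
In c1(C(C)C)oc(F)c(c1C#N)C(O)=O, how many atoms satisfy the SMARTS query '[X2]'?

3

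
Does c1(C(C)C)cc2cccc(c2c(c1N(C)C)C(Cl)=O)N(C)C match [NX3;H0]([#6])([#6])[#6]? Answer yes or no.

The pattern [NX3;H0]([#6])([#6])[#6] describes a trivalent nitrogen with no H, bonded to three carbons — a tertiary amine.
The molecule carries a dimethylamino group (-N(CH3)2), whose atoms satisfy every constraint of the query, so the pattern matches.

Yes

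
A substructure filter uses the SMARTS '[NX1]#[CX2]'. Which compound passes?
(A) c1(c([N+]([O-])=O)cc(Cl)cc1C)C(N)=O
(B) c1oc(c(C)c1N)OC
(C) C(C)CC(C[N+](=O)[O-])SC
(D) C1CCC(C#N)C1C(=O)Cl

D

[NX1]#[CX2] describes a nitrogen triple-bonded to a two-connected carbon (a nitrile).
(A) has a nitro group (-[N+](=O)[O-]) but there is no C#N triple bond.
(B) has a primary amino group (-NH2) but the nitrogen is NX3 (three connections), not NX1 triple-bonded.
(C) has a nitro group (-[N+](=O)[O-]) but there is no C#N triple bond.
(D) contains a nitrile (-C#N), which satisfies every atom and bond constraint.
So the answer is (D).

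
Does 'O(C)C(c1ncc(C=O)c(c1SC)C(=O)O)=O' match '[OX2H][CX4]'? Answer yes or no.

No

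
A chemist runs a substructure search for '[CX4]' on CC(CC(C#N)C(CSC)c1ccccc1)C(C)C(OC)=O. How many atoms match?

10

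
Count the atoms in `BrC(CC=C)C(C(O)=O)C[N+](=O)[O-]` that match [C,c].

7

The query [C,c] means: comma = OR; matches aliphatic or aromatic carbon — same as #6.
Check the 13 heavy atoms by environment: 7× C → match; 1× N (charge +1) → no; 1× O (charge -1) → no; 3× O → no; 1× Br → no.
That gives 7 matching atoms.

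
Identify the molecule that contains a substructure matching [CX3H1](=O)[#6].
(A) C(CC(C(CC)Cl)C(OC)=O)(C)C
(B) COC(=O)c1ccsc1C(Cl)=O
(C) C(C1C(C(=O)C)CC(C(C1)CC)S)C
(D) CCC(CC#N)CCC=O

D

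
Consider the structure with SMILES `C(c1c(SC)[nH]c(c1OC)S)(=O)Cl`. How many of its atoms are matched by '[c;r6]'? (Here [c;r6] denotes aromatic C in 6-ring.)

0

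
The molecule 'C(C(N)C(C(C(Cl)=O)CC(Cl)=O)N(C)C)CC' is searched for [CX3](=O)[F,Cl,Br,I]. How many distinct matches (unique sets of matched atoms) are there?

[CX3](=O)[F,Cl,Br,I] is the SMARTS for an acyl halide: a carbonyl carbon bonded to a halogen.
The molecule carries 2 separate instances of an acyl chloride (-C(=O)Cl) meeting every constraint; each maps to a distinct set of atoms, giving 2 matches.

2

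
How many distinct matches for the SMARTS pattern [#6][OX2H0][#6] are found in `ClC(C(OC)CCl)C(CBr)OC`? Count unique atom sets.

[#6][OX2H0][#6] is the SMARTS for an ether: an aliphatic oxygen bridging two carbons with no H on the oxygen.
The molecule carries 2 separate instances of a methoxy ether (-OCH3) meeting every constraint; each maps to a distinct set of atoms, giving 2 matches.

2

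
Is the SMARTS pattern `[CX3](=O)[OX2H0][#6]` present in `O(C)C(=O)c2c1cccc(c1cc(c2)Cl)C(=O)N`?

The pattern [CX3](=O)[OX2H0][#6] describes a carbonyl carbon bonded to an oxygen that is itself bonded to carbon (no H on that O) — an ester.
The molecule carries a methyl-ester group (-C(=O)OCH3), whose atoms satisfy every constraint of the query, so the pattern matches.

Yes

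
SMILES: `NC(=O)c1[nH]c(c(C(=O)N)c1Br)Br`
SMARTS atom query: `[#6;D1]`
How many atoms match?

0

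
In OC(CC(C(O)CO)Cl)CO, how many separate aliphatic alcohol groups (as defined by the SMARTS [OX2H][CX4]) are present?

4

[OX2H][CX4] is the SMARTS for an aliphatic alcohol: a hydroxyl oxygen bound to an sp3 (X4) carbon.
The molecule carries 4 separate instances of a hydroxyl group (-OH) meeting every constraint; each maps to a distinct set of atoms, giving 4 matches.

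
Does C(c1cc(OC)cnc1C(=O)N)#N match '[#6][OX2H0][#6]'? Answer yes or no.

Yes

The pattern [#6][OX2H0][#6] describes an aliphatic oxygen bridging two carbons with no H on the oxygen — an ether.
The molecule carries a methoxy ether (-OCH3), whose atoms satisfy every constraint of the query, so the pattern matches.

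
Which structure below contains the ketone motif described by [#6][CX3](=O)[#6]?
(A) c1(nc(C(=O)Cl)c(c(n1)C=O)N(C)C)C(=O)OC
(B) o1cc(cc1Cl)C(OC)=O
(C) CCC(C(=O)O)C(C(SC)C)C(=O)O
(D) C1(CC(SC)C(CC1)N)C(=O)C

D

[#6][CX3](=O)[#6] describes a carbonyl carbon (no H) flanked by two carbons (a ketone).
(A) has an aldehyde (-CHO) but the carbonyl carbon has H1, so it is not flanked by two carbons.
(B) has a methyl-ester group (-C(=O)OCH3) but one neighbour of the carbonyl carbon is O, not C.
(C) has a carboxylic acid group (-C(=O)OH) but one neighbour of the carbonyl carbon is O, not C.
(D) contains an acetyl/ketone group (-C(=O)CH3), which satisfies every atom and bond constraint.
So the answer is (D).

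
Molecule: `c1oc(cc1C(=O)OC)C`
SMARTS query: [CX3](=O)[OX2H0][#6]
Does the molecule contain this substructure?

Yes

The pattern [CX3](=O)[OX2H0][#6] describes a carbonyl carbon bonded to an oxygen that is itself bonded to carbon (no H on that O) — an ester.
The molecule carries a methyl-ester group (-C(=O)OCH3), whose atoms satisfy every constraint of the query, so the pattern matches.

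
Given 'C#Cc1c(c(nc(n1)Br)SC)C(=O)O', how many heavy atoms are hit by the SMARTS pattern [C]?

4

The query [C] means: uppercase C matches aliphatic (non-aromatic) carbon only.
Check the 14 heavy atoms by environment: 2× n (aromatic) → no; 4× c (aromatic) → no; 4× C → match; 2× O → no; 1× S → no; 1× Br → no.
That gives 4 matching atoms.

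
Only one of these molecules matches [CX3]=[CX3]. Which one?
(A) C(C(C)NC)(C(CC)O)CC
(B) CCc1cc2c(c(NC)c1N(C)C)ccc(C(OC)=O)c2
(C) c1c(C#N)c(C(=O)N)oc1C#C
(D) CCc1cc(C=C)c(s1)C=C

D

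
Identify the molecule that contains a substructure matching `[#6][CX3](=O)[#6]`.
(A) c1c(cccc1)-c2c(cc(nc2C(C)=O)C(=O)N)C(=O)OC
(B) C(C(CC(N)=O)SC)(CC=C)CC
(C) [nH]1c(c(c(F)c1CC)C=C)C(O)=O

[#6][CX3](=O)[#6] describes a carbonyl carbon (no H) flanked by two carbons (a ketone).
(A) contains an acetyl/ketone group (-C(=O)CH3), which satisfies every atom and bond constraint.
(B) has a primary amide (-C(=O)NH2) but one neighbour of the carbonyl carbon is N, not C.
(C) has a carboxylic acid group (-C(=O)OH) but one neighbour of the carbonyl carbon is O, not C.
So the answer is (A).

A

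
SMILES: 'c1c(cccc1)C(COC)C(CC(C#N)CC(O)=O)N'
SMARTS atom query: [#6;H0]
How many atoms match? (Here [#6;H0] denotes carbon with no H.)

The query [#6;H0] means: any carbon with no attached hydrogen.
Check the 20 heavy atoms by environment: 3× C (H2) → no; 3× C (H1) → no; 2× C (H0) → match; 2× O (H0) → no; 1× O (H1) → no; 1× c (aromatic, H0) → match; 5× c (aromatic, H1) → no; 1× C (H3) → no; 1× N (H0) → no; 1× N (H2) → no.
Summing the matching environments: 2 + 1 = 3 matching atoms.

3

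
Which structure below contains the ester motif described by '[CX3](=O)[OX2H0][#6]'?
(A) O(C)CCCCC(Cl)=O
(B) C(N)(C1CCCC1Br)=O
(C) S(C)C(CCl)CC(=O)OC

[CX3](=O)[OX2H0][#6] describes a carbonyl carbon bonded to an oxygen that is itself bonded to carbon (no H on that O) (an ester).
(A) has a methoxy ether (-OCH3) but the ether oxygen is not adjacent to a C=O carbon.
(B) has a primary amide (-C(=O)NH2) but the carbonyl is bonded to N, not to an O-C linkage.
(C) contains a methyl-ester group (-C(=O)OCH3), which satisfies every atom and bond constraint.
So the answer is (C).

C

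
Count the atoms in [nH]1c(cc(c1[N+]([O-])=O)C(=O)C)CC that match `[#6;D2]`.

The query [#6;D2] means: any carbon bonded to exactly two heavy atoms.
Check the 13 heavy atoms by environment: 1× n (aromatic, D2) → no; 3× c (aromatic, D3) → no; 1× c (aromatic, D2) → match; 1× C (D2) → match; 2× C (D1) → no; 1× C (D3) → no; 2× O (D1) → no; 1× N (charge +1, D3) → no; 1× O (charge -1, D1) → no.
Summing the matching environments: 1 + 1 = 2 matching atoms.

2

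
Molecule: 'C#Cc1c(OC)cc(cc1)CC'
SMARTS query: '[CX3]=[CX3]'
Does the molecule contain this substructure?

No

The pattern [CX3]=[CX3] describes a non-aromatic C=C double bond between two sp2 carbons — an alkene.
The closest candidate here is an ethyl group (-CH2CH3), but its C-C bond is a single bond between CX4 carbons, not CX3=CX3. No other fragment satisfies the full query, so there is no match.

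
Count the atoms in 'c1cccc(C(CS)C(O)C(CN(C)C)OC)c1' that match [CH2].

The query [CH2] means: aliphatic carbon with exactly two hydrogens.
Check the 18 heavy atoms by environment: 2× C (H2) → match; 3× C (H1) → no; 1× S (H1) → no; 1× N (H0) → no; 3× C (H3) → no; 1× O (H1) → no; 1× O (H0) → no; 1× c (aromatic, H0) → no; 5× c (aromatic, H1) → no.
That gives 2 matching atoms.

2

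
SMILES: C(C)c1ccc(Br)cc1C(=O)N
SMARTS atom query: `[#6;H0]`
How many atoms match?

4

Check the 12 heavy atoms by environment: 3× c (aromatic, H1) → no; 3× c (aromatic, H0) → match; 1× Br (H0) → no; 1× C (H0) → match; 1× O (H0) → no; 1× N (H2) → no; 1× C (H2) → no; 1× C (H3) → no.
Summing the matching environments: 3 + 1 = 4 matching atoms.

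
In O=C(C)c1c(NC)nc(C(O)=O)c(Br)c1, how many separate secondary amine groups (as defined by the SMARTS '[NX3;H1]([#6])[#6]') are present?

1

[NX3;H1]([#6])[#6] is the SMARTS for a secondary amine: a trivalent nitrogen with one H, bonded to two carbons.
Exactly one fragment in the molecule meets all constraints, giving 1 match.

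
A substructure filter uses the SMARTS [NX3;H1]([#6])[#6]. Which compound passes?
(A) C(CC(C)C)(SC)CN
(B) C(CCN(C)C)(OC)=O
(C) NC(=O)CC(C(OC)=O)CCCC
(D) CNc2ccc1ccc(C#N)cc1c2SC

[NX3;H1]([#6])[#6] describes a trivalent nitrogen with one H, bonded to two carbons (a secondary amine).
(A) has a primary amino group (-NH2) but the nitrogen has H2 and only one carbon neighbour.
(B) has a dimethylamino group (-N(CH3)2) but the nitrogen has H0, not H1.
(C) has a primary amide (-C(=O)NH2) but the -C(=O)NH2 nitrogen has H2, not H1.
(D) contains an N-methylamino group (-NHCH3), which satisfies every atom and bond constraint.
So the answer is (D).

D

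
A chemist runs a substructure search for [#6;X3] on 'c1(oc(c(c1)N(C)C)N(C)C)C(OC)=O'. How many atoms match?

5

The query [#6;X3] means: any carbon (aromatic or not) with three total connections.
Check the 15 heavy atoms by environment: 1× o (aromatic, X2) → no; 4× c (aromatic, X3) → match; 1× C (X3) → match; 1× O (X1) → no; 1× O (X2) → no; 5× C (X4) → no; 2× N (X3) → no.
Summing the matching environments: 4 + 1 = 5 matching atoms.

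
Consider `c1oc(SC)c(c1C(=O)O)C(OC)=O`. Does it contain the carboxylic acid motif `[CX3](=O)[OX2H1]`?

Yes

The pattern [CX3](=O)[OX2H1] describes an sp2 carbon double-bonded to O and single-bonded to an -OH oxygen — a carboxylic acid.
The molecule carries a carboxylic acid group (-C(=O)OH), whose atoms satisfy every constraint of the query, so the pattern matches.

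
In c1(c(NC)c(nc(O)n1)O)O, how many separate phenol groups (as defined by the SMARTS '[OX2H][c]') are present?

3

[OX2H][c] is the SMARTS for a phenol: a hydroxyl oxygen attached to an aromatic carbon.
The molecule carries 3 separate instances of a hydroxyl group (-OH) meeting every constraint; each maps to a distinct set of atoms, giving 3 matches.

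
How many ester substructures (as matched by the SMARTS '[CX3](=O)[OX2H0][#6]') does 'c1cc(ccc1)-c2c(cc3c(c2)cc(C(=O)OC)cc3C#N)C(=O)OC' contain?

[CX3](=O)[OX2H0][#6] is the SMARTS for an ester: a carbonyl carbon bonded to an oxygen that is itself bonded to carbon (no H on that O).
The molecule carries 2 separate instances of a methyl-ester group (-C(=O)OCH3) meeting every constraint; each maps to a distinct set of atoms, giving 2 matches.

2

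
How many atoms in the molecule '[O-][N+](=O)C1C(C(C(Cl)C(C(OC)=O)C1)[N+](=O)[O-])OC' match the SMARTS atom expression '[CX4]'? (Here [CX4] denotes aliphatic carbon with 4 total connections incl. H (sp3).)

The query [CX4] means: C with X4: aliphatic carbon with exactly 4 total connections (bonds + H).
Check the 19 heavy atoms by environment: 8× C (X4) → match; 2× O (X2) → no; 2× N (charge +1, X3) → no; 2× O (charge -1, X1) → no; 3× O (X1) → no; 1× C (X3) → no; 1× Cl (X1) → no.
That gives 8 matching atoms.

8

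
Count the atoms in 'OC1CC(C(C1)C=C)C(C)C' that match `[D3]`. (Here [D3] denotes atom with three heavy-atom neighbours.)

The query [D3] means: atom with exactly three heavy-atom neighbours.
Check the 11 heavy atoms by environment: 4× C (D3) → match; 3× C (D2) → no; 3× C (D1) → no; 1× O (D1) → no.
That gives 4 matching atoms.

4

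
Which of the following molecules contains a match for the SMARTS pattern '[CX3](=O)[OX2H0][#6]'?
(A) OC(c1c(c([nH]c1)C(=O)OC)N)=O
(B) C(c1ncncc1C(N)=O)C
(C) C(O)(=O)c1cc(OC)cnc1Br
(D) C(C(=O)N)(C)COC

A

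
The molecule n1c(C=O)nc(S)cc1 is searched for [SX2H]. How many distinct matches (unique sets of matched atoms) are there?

[SX2H] is the SMARTS for a thiol: an aliphatic sulfur with two connections, one being H.
Exactly one fragment in the molecule meets all constraints, giving 1 match.

1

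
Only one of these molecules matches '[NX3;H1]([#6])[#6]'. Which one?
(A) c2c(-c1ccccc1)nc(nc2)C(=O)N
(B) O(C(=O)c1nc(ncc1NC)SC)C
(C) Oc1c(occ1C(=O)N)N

B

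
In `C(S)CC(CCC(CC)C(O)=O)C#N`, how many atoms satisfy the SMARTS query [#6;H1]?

Check the 14 heavy atoms by environment: 5× C (H2) → no; 2× C (H1) → match; 1× C (H3) → no; 2× C (H0) → no; 1× O (H0) → no; 1× O (H1) → no; 1× N (H0) → no; 1× S (H1) → no.
That gives 2 matching atoms.

2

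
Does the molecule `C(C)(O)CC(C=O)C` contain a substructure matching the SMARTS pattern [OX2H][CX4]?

Yes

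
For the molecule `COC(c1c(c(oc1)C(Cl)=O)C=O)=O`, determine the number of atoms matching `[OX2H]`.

0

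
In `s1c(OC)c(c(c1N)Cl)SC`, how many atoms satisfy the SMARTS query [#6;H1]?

0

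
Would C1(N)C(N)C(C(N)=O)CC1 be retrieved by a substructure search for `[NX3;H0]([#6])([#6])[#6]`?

The pattern [NX3;H0]([#6])([#6])[#6] describes a trivalent nitrogen with no H, bonded to three carbons — a tertiary amine.
The closest candidate here is a primary amino group (-NH2), but the nitrogen has H2, not H0 with three carbons. No other fragment satisfies the full query, so there is no match.

No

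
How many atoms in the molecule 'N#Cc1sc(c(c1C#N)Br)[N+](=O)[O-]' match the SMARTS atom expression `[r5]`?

Check the 13 heavy atoms by environment: 1× s (aromatic, in 5-ring) → match; 4× c (aromatic, in 5-ring) → match; 1× N (charge +1, acyclic) → no; 1× O (charge -1, acyclic) → no; 1× O (acyclic) → no; 2× C (acyclic) → no; 2× N (acyclic) → no; 1× Br (acyclic) → no.
Summing the matching environments: 1 + 4 = 5 matching atoms.

5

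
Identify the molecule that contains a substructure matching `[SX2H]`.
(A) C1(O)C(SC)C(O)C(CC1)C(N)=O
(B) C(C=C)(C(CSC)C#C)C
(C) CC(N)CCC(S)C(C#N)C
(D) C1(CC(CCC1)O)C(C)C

[SX2H] describes an aliphatic sulfur with two connections, one being H (a thiol).
(A) has a hydroxyl group (-OH) but it is an -OH, not an -SH.
(B) has a methylthio ether (-SCH3) but the sulfur has H0 (bonded to two carbons), not H1.
(C) contains a thiol (-SH), which satisfies every atom and bond constraint.
(D) has a hydroxyl group (-OH) but it is an -OH, not an -SH.
So the answer is (C).

C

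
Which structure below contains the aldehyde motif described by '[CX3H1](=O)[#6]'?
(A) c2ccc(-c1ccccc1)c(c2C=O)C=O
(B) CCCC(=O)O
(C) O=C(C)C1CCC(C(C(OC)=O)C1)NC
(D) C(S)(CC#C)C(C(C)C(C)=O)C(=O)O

[CX3H1](=O)[#6] describes an sp2 carbon with one H, double-bonded to O and single-bonded to carbon (an aldehyde).
(A) contains an aldehyde (-CHO), which satisfies every atom and bond constraint.
(B) has a carboxylic acid group (-C(=O)OH) but the carbonyl carbon has H0 and is bonded to O, not H1.
(C) has a methyl-ester group (-C(=O)OCH3) but the carbonyl carbon has H0, not H1.
(D) has a carboxylic acid group (-C(=O)OH) but the carbonyl carbon has H0 and is bonded to O, not H1.
So the answer is (A).

A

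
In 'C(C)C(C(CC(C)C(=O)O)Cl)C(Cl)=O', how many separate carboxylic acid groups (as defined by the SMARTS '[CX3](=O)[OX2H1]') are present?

1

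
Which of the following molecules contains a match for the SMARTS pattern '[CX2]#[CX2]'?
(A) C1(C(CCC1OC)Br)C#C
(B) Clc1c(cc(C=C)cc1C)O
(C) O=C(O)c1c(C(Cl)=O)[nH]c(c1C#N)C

[CX2]#[CX2] describes a carbon-carbon triple bond (an alkyne).
(A) contains an ethynyl group (-C#CH), which satisfies every atom and bond constraint.
(B) has a vinyl group (-CH=CH2) but the C=C is a double bond; both carbons are CX3, not CX2.
(C) has a nitrile (-C#N) but the triple bond is C#N, not C#C.
So the answer is (A).

A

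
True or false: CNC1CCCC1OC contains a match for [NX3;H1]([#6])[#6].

The pattern [NX3;H1]([#6])[#6] describes a trivalent nitrogen with one H, bonded to two carbons — a secondary amine.
The molecule carries an N-methylamino group (-NHCH3), whose atoms satisfy every constraint of the query, so the pattern matches.

True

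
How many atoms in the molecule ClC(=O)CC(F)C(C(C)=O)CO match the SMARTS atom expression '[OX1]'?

The query [OX1] means: aliphatic oxygen with one total connection — typically a carbonyl =O or an oxide.
Check the 12 heavy atoms by environment: 5× C (X4) → no; 2× C (X3) → no; 2× O (X1) → match; 1× Cl (X1) → no; 1× F (X1) → no; 1× O (X2) → no.
That gives 2 matching atoms.

2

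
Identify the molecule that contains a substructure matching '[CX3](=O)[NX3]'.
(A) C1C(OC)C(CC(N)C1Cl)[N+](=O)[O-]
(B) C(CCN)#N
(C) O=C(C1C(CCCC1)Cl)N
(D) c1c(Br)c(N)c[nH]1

[CX3](=O)[NX3] describes a carbonyl carbon bonded to a trivalent nitrogen (an amide).
(A) has a primary amino group (-NH2) but the -NH2 is not attached to a carbonyl carbon.
(B) has a nitrile (-C#N) but the nitrile N is NX1 (triple-bonded), not NX3.
(C) contains a primary amide (-C(=O)NH2), which satisfies every atom and bond constraint.
(D) has a primary amino group (-NH2) but the -NH2 is not attached to a carbonyl carbon.
So the answer is (C).

C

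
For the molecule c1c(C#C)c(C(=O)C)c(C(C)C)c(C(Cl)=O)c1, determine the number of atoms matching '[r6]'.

6

The query [r6] means: r6 matches atoms in a six-membered ring.
Check the 17 heavy atoms by environment: 6× c (aromatic, in 6-ring) → match; 8× C (acyclic) → no; 2× O (acyclic) → no; 1× Cl (acyclic) → no.
That gives 6 matching atoms.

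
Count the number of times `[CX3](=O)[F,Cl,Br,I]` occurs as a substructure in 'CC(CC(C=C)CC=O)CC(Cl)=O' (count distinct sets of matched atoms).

[CX3](=O)[F,Cl,Br,I] is the SMARTS for an acyl halide: a carbonyl carbon bonded to a halogen.
Exactly one fragment in the molecule meets all constraints, giving 1 match.

1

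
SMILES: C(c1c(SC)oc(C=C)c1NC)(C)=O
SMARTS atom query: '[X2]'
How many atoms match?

2

The query [X2] means: any atom with exactly two total connections (bonds + H).
Check the 14 heavy atoms by environment: 1× o (aromatic, X2) → match; 4× c (aromatic, X3) → no; 3× C (X3) → no; 1× O (X1) → no; 3× C (X4) → no; 1× S (X2) → match; 1× N (X3) → no.
Summing the matching environments: 1 + 1 = 2 matching atoms.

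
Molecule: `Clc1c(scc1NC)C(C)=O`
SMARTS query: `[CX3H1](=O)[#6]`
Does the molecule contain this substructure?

No

The pattern [CX3H1](=O)[#6] describes an sp2 carbon with one H, double-bonded to O and single-bonded to carbon — an aldehyde.
The closest candidate here is an acetyl/ketone group (-C(=O)CH3), but the carbonyl carbon has H0 (two carbon neighbours), not H1. No other fragment satisfies the full query, so there is no match.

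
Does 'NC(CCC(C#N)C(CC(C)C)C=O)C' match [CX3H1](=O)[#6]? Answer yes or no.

Yes

The pattern [CX3H1](=O)[#6] describes an sp2 carbon with one H, double-bonded to O and single-bonded to carbon — an aldehyde.
The molecule carries an aldehyde (-CHO), whose atoms satisfy every constraint of the query, so the pattern matches.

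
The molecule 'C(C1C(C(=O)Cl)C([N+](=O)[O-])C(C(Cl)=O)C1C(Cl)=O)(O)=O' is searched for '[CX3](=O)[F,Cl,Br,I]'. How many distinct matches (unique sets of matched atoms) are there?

3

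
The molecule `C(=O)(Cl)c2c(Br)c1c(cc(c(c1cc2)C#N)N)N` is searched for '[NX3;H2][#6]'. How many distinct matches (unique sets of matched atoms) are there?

2

[NX3;H2][#6] is the SMARTS for a primary amine: a trivalent nitrogen with two H attached to carbon.
The molecule carries 2 separate instances of a primary amino group (-NH2) meeting every constraint; each maps to a distinct set of atoms, giving 2 matches.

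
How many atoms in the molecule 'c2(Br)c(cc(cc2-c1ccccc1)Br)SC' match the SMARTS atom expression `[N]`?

Check the 16 heavy atoms by environment: 12× c (aromatic) → no; 2× Br → no; 1× S → no; 1× C → no.
No environment satisfies the query, so 0 matching atoms.

0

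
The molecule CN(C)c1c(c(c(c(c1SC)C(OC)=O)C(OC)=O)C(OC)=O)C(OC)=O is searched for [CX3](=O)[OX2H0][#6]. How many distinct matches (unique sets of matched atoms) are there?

[CX3](=O)[OX2H0][#6] is the SMARTS for an ester: a carbonyl carbon bonded to an oxygen that is itself bonded to carbon (no H on that O).
The molecule carries 4 separate instances of a methyl-ester group (-C(=O)OCH3) meeting every constraint; each maps to a distinct set of atoms, giving 4 matches.

4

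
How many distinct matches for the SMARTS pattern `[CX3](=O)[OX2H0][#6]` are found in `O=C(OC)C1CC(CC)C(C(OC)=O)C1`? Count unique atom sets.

[CX3](=O)[OX2H0][#6] is the SMARTS for an ester: a carbonyl carbon bonded to an oxygen that is itself bonded to carbon (no H on that O).
The molecule carries 2 separate instances of a methyl-ester group (-C(=O)OCH3) meeting every constraint; each maps to a distinct set of atoms, giving 2 matches.

2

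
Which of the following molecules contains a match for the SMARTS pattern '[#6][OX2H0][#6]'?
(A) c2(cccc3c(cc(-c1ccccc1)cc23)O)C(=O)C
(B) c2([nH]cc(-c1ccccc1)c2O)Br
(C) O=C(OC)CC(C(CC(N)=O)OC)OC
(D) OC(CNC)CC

C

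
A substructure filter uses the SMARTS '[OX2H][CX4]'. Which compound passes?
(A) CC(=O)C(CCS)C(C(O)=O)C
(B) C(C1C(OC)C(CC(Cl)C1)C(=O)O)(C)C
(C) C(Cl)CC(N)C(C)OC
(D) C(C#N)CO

D

[OX2H][CX4] describes a hydroxyl oxygen bound to an sp3 (X4) carbon (an aliphatic alcohol).
(A) has a carboxylic acid group (-C(=O)OH) but the -OH is on a CX3 carbonyl carbon, not a CX4 carbon.
(B) has a methoxy ether (-OCH3) but the oxygen has H0 (ether), not H1.
(C) has a methoxy ether (-OCH3) but the oxygen has H0 (ether), not H1.
(D) contains a hydroxyl group (-OH), which satisfies every atom and bond constraint.
So the answer is (D).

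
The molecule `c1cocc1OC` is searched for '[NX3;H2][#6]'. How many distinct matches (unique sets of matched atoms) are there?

0

[NX3;H2][#6] is the SMARTS for a primary amine: a trivalent nitrogen with two H attached to carbon.
No fragment in the molecule satisfies every constraint, giving 0 matches.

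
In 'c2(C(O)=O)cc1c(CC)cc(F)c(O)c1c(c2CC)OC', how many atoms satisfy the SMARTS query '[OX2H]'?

2

The query [OX2H] means: aliphatic oxygen with two connections, one of which is H — an -OH oxygen.
Check the 21 heavy atoms by environment: 8× c (aromatic, H0, X3) → no; 2× c (aromatic, H1, X3) → no; 1× C (H0, X3) → no; 1× O (H0, X1) → no; 2× O (H1, X2) → match; 2× C (H2, X4) → no; 3× C (H3, X4) → no; 1× F (H0, X1) → no; 1× O (H0, X2) → no.
That gives 2 matching atoms.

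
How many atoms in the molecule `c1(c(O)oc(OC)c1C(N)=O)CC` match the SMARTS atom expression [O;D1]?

2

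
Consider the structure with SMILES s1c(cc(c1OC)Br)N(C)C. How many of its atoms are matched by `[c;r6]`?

0

The query [c;r6] means: aromatic carbon that belongs to a six-membered ring.
Check the 11 heavy atoms by environment: 1× s (aromatic, in 5-ring) → no; 4× c (aromatic, in 5-ring) → no; 1× O (acyclic) → no; 3× C (acyclic) → no; 1× Br (acyclic) → no; 1× N (acyclic) → no.
No environment satisfies the query, so 0 matching atoms.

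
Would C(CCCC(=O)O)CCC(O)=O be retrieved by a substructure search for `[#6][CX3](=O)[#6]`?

The pattern [#6][CX3](=O)[#6] describes a carbonyl carbon (no H) flanked by two carbons — a ketone.
The closest candidate here is a carboxylic acid group (-C(=O)OH), but one neighbour of the carbonyl carbon is O, not C. No other fragment satisfies the full query, so there is no match.

No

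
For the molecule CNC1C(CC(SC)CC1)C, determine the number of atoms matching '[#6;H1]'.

The query [#6;H1] means: any carbon bearing exactly one hydrogen.
Check the 11 heavy atoms by environment: 3× C (H2) → no; 3× C (H1) → match; 3× C (H3) → no; 1× N (H1) → no; 1× S (H0) → no.
That gives 3 matching atoms.

3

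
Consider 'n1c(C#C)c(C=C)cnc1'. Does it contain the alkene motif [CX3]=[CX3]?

Yes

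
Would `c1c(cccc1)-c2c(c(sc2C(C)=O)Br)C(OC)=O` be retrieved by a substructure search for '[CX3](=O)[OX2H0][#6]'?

The pattern [CX3](=O)[OX2H0][#6] describes a carbonyl carbon bonded to an oxygen that is itself bonded to carbon (no H on that O) — an ester.
The molecule carries a methyl-ester group (-C(=O)OCH3), whose atoms satisfy every constraint of the query, so the pattern matches.

Yes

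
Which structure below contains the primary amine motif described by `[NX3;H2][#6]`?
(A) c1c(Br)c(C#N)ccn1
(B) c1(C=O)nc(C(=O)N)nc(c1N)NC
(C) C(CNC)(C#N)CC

B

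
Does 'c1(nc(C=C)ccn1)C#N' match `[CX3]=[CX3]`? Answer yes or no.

The pattern [CX3]=[CX3] describes a non-aromatic C=C double bond between two sp2 carbons — an alkene.
The molecule carries a vinyl group (-CH=CH2), whose atoms satisfy every constraint of the query, so the pattern matches.

Yes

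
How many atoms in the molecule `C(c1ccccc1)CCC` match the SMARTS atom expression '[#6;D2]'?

Check the 10 heavy atoms by environment: 3× C (D2) → match; 1× C (D1) → no; 1× c (aromatic, D3) → no; 5× c (aromatic, D2) → match.
Summing the matching environments: 3 + 5 = 8 matching atoms.

8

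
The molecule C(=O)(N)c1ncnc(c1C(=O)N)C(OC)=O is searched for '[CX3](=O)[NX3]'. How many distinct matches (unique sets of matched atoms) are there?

2

[CX3](=O)[NX3] is the SMARTS for an amide: a carbonyl carbon bonded to a trivalent nitrogen.
The molecule carries 2 separate instances of a primary amide (-C(=O)NH2) meeting every constraint; each maps to a distinct set of atoms, giving 2 matches.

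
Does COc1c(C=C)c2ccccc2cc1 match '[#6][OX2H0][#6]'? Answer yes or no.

Yes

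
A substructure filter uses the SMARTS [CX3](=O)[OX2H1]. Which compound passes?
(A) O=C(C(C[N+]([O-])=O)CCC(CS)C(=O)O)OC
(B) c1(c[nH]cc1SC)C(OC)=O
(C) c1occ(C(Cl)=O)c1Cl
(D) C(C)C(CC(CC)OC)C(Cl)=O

[CX3](=O)[OX2H1] describes an sp2 carbon double-bonded to O and single-bonded to an -OH oxygen (a carboxylic acid).
(A) contains a carboxylic acid group (-C(=O)OH), which satisfies every atom and bond constraint.
(B) has a methyl-ester group (-C(=O)OCH3) but the singly-bonded O has no H (OX2H0, not OX2H1).
(C) has an acyl chloride (-C(=O)Cl) but the carbonyl is bonded to Cl, not to an -OH oxygen.
(D) has an acyl chloride (-C(=O)Cl) but the carbonyl is bonded to Cl, not to an -OH oxygen.
So the answer is (A).

A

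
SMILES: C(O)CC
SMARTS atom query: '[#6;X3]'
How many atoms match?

0

The query [#6;X3] means: any carbon (aromatic or not) with three total connections.
Check the 4 heavy atoms by environment: 3× C (X4) → no; 1× O (X2) → no.
No environment satisfies the query, so 0 matching atoms.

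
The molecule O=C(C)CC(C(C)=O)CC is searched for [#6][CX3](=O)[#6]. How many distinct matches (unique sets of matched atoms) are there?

2

[#6][CX3](=O)[#6] is the SMARTS for a ketone: a carbonyl carbon (no H) flanked by two carbons.
The molecule carries 2 separate instances of an acetyl/ketone group (-C(=O)CH3) meeting every constraint; each maps to a distinct set of atoms, giving 2 matches.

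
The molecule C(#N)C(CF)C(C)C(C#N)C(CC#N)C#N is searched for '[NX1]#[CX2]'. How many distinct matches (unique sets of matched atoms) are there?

4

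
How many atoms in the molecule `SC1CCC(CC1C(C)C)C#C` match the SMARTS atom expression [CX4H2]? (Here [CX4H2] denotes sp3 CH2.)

3

Check the 12 heavy atoms by environment: 3× C (H2, X4) → match; 4× C (H1, X4) → no; 2× C (H3, X4) → no; 1× C (H0, X2) → no; 1× C (H1, X2) → no; 1× S (H1, X2) → no.
That gives 3 matching atoms.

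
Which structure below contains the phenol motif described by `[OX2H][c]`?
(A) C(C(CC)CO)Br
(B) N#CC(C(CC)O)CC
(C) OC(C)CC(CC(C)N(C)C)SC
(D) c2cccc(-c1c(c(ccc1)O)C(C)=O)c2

D

[OX2H][c] describes a hydroxyl oxygen attached to an aromatic carbon (a phenol).
(A) has a hydroxyl group (-OH) but the -OH is on an aliphatic carbon, not an aromatic c.
(B) has a hydroxyl group (-OH) but the -OH is on an aliphatic carbon, not an aromatic c.
(C) has a hydroxyl group (-OH) but the -OH is on an aliphatic carbon, not an aromatic c.
(D) contains a hydroxyl group (-OH), which satisfies every atom and bond constraint.
So the answer is (D).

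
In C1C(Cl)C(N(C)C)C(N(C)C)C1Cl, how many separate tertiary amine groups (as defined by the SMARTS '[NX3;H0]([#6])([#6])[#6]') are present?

2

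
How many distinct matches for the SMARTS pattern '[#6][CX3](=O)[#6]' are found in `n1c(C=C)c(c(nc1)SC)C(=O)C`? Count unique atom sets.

[#6][CX3](=O)[#6] is the SMARTS for a ketone: a carbonyl carbon (no H) flanked by two carbons.
Exactly one fragment in the molecule meets all constraints, giving 1 match.

1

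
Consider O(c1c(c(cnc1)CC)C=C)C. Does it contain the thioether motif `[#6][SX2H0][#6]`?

No

The pattern [#6][SX2H0][#6] describes an aliphatic sulfur bridging two carbons with no H on the sulfur — a thioether.
The closest candidate here is a methoxy ether (-OCH3), but the bridging atom is O, not S. No other fragment satisfies the full query, so there is no match.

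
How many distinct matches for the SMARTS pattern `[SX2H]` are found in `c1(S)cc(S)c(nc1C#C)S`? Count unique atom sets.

[SX2H] is the SMARTS for a thiol: an aliphatic sulfur with two connections, one being H.
The molecule carries 3 separate instances of a thiol (-SH) meeting every constraint; each maps to a distinct set of atoms, giving 3 matches.

3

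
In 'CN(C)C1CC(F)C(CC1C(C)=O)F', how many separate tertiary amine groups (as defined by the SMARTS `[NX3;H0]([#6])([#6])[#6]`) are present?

1

[NX3;H0]([#6])([#6])[#6] is the SMARTS for a tertiary amine: a trivalent nitrogen with no H, bonded to three carbons.
Exactly one fragment in the molecule meets all constraints, giving 1 match.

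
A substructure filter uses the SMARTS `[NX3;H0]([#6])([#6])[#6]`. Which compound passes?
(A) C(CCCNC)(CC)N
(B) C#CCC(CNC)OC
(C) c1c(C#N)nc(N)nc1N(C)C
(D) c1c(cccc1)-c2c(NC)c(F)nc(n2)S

C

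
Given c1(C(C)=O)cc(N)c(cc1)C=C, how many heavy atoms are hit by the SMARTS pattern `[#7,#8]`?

2

Check the 12 heavy atoms by environment: 6× c (aromatic) → no; 1× N → match; 4× C → no; 1× O → match.
Summing the matching environments: 1 + 1 = 2 matching atoms.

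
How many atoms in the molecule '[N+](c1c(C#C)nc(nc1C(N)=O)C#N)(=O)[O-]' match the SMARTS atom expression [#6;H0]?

7

Check the 16 heavy atoms by environment: 2× n (aromatic, H0) → no; 4× c (aromatic, H0) → match; 3× C (H0) → match; 1× N (H0) → no; 2× O (H0) → no; 1× N (H2) → no; 1× C (H1) → no; 1× N (charge +1, H0) → no; 1× O (charge -1, H0) → no.
Summing the matching environments: 4 + 3 = 7 matching atoms.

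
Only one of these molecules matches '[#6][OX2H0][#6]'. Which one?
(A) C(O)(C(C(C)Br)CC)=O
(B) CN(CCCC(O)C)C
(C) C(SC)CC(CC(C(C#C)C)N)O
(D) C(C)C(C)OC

[#6][OX2H0][#6] describes an aliphatic oxygen bridging two carbons with no H on the oxygen (an ether).
(A) has a carboxylic acid group (-C(=O)OH) but the -OH oxygen has H1; the =O is OX1, not OX2.
(B) has a hydroxyl group (-OH) but the oxygen has H1, not H0 bridging two carbons.
(C) has a hydroxyl group (-OH) but the oxygen has H1, not H0 bridging two carbons.
(D) contains a methoxy ether (-OCH3), which satisfies every atom and bond constraint.
So the answer is (D).

D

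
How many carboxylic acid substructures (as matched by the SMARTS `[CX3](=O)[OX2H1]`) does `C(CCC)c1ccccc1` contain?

[CX3](=O)[OX2H1] is the SMARTS for a carboxylic acid: an sp2 carbon double-bonded to O and single-bonded to an -OH oxygen.
No fragment in the molecule satisfies every constraint, giving 0 matches.

0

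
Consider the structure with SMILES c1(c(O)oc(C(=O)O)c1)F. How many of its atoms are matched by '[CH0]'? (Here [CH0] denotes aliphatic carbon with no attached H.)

1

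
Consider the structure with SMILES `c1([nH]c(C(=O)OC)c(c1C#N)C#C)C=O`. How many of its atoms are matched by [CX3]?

2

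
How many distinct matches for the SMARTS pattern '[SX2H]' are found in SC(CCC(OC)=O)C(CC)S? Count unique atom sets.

[SX2H] is the SMARTS for a thiol: an aliphatic sulfur with two connections, one being H.
The molecule carries 2 separate instances of a thiol (-SH) meeting every constraint; each maps to a distinct set of atoms, giving 2 matches.

2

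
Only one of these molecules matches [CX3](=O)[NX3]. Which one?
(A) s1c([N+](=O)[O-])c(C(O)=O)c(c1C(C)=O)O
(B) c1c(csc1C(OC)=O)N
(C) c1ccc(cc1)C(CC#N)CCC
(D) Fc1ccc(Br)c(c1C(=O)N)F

D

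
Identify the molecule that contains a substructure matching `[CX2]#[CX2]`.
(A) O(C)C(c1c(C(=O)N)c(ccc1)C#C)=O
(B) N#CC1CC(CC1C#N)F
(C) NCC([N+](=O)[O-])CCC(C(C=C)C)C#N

A

[CX2]#[CX2] describes a carbon-carbon triple bond (an alkyne).
(A) contains an ethynyl group (-C#CH), which satisfies every atom and bond constraint.
(B) has a nitrile (-C#N) but the triple bond is C#N, not C#C.
(C) has a vinyl group (-CH=CH2) but the C=C is a double bond; both carbons are CX3, not CX2.
So the answer is (A).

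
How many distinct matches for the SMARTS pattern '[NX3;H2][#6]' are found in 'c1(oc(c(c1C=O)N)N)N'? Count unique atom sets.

3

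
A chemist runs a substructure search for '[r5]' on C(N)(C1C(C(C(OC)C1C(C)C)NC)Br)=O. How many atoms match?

The query [r5] means: r5 matches atoms in a five-membered ring.
Check the 16 heavy atoms by environment: 5× C (in 5-ring) → match; 1× Br (acyclic) → no; 2× N (acyclic) → no; 6× C (acyclic) → no; 2× O (acyclic) → no.
That gives 5 matching atoms.

5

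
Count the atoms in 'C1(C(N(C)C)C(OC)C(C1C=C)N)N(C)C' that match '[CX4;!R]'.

5

The query [CX4;!R] means: aliphatic carbon with four total connections, not in a ring.
Check the 16 heavy atoms by environment: 5× C (X4, in 5-ring) → no; 1× O (X2, acyclic) → no; 5× C (X4, acyclic) → match; 3× N (X3, acyclic) → no; 2× C (X3, acyclic) → no.
That gives 5 matching atoms.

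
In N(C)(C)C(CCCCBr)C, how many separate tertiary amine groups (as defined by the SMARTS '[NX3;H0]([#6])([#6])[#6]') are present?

1

[NX3;H0]([#6])([#6])[#6] is the SMARTS for a tertiary amine: a trivalent nitrogen with no H, bonded to three carbons.
Exactly one fragment in the molecule meets all constraints, giving 1 match.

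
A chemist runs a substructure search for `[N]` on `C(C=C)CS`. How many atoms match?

The query [N] means: uppercase N matches aliphatic (non-aromatic) nitrogen only.
Check the 5 heavy atoms by environment: 4× C → no; 1× S → no.
No environment satisfies the query, so 0 matching atoms.

0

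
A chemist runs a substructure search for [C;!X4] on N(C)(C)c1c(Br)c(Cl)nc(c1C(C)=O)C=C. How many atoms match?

3

Check the 16 heavy atoms by environment: 1× n (aromatic, X2) → no; 5× c (aromatic, X3) → no; 3× C (X3) → match; 1× O (X1) → no; 3× C (X4) → no; 1× N (X3) → no; 1× Br (X1) → no; 1× Cl (X1) → no.
That gives 3 matching atoms.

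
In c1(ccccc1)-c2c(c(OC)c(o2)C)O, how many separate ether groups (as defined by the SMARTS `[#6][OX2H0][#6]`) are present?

1

[#6][OX2H0][#6] is the SMARTS for an ether: an aliphatic oxygen bridging two carbons with no H on the oxygen.
Exactly one fragment in the molecule meets all constraints, giving 1 match.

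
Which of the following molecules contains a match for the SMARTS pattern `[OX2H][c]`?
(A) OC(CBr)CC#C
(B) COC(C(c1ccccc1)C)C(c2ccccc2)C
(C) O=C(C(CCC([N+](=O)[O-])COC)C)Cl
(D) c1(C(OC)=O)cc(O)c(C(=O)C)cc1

[OX2H][c] describes a hydroxyl oxygen attached to an aromatic carbon (a phenol).
(A) has a hydroxyl group (-OH) but the -OH is on an aliphatic carbon, not an aromatic c.
(B) has a methoxy ether (-OCH3) but the oxygen has H0, not H1.
(C) has a methoxy ether (-OCH3) but the oxygen has H0, not H1.
(D) contains a hydroxyl group (-OH), which satisfies every atom and bond constraint.
So the answer is (D).

D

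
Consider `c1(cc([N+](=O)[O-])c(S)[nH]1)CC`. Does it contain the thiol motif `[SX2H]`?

Yes

The pattern [SX2H] describes an aliphatic sulfur with two connections, one being H — a thiol.
The molecule carries a thiol (-SH), whose atoms satisfy every constraint of the query, so the pattern matches.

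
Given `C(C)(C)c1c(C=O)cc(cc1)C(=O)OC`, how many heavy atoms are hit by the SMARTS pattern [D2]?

5

Check the 15 heavy atoms by environment: 3× c (aromatic, D2) → match; 3× c (aromatic, D3) → no; 2× C (D3) → no; 2× O (D1) → no; 1× O (D2) → match; 3× C (D1) → no; 1× C (D2) → match.
Summing the matching environments: 3 + 1 + 1 = 5 matching atoms.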